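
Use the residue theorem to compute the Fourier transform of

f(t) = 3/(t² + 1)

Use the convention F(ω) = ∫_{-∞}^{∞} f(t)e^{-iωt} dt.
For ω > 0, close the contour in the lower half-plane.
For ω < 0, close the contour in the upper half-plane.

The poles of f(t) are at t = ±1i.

Let g(z) = f(z)e^{-iωz}; for large |z| the factor e^{-iωz} decays in the lower half-plane when ω > 0 and in the upper half-plane when ω < 0.

Case ω > 0 (lower half-plane, clockwise contour ⇒ F(ω) = -2πi·ΣRes):
  Res_{z = - i} g(z) = \frac{3 i e^{- \omega}}{2}
  F(ω) = -2πi·ΣRes = 3 \pi e^{- \omega}

Case ω < 0 (upper half-plane, counterclockwise contour ⇒ F(ω) = +2πi·ΣRes):
  Res_{z = i} g(z) = - \frac{3 i e^{\omega}}{2}
  F(ω) = 2πi·ΣRes = 3 \pi e^{\omega}

Both cases combine into a single formula in |ω|:

F(ω) = 3 \pi e^{- \left|{\omega}\right|}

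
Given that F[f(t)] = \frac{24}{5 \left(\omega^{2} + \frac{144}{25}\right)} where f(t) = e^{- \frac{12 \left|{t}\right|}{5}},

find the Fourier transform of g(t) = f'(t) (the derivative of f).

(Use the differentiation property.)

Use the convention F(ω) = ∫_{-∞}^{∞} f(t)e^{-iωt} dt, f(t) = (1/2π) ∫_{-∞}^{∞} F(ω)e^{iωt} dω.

F[g](ω) = \frac{120 i \omega}{25 \omega^{2} + 144}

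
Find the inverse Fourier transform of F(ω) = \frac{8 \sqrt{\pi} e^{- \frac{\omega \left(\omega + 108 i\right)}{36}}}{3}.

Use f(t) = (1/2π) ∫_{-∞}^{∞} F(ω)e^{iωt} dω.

f(t) = 8 e^{- 9 \left(t - 3\right)^{2}}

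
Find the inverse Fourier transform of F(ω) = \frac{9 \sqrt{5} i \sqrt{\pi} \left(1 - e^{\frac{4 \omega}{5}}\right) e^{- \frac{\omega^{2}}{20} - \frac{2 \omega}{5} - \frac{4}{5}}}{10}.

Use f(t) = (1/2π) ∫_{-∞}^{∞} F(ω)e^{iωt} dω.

f(t) = 9 e^{- 5 t^{2}} \sin{\left(4 t \right)}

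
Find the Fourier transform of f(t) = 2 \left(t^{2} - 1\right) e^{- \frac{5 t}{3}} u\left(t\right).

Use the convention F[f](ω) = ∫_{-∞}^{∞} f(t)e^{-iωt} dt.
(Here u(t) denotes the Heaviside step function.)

F(ω) = \frac{6 \left(54 i \omega - \left(3 i \omega + 5\right)^{3} + 90\right)}{\left(3 i \omega + 5\right)^{4}}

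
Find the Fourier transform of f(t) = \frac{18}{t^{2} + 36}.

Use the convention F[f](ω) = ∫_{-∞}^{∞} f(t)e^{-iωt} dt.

F(ω) = 3 \pi e^{- 6 \left|{\omega}\right|}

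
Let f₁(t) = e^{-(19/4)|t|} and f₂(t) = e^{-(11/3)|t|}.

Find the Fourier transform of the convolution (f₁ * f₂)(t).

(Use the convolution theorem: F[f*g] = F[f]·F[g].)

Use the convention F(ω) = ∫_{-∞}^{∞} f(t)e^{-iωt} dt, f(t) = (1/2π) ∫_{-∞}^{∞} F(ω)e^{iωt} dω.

F[f₁*f₂](ω) = \frac{10032}{144 \omega^{4} + 5185 \omega^{2} + 43681}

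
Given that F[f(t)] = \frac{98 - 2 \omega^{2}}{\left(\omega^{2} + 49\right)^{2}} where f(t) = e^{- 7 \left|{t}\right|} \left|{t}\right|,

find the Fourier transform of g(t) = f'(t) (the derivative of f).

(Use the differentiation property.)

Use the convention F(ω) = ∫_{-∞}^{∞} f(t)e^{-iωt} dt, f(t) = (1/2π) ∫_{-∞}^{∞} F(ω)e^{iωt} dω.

F[g](ω) = - \frac{2 i \omega \left(\omega^{2} - 49\right)}{\left(\omega^{2} + 49\right)^{2}}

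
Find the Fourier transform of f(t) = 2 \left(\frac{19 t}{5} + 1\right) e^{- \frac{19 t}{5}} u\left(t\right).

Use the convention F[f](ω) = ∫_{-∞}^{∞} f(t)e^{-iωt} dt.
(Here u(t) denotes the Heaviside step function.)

F(ω) = \frac{10 \left(- 5 i \omega - 38\right)}{25 \omega^{2} - 190 i \omega - 361}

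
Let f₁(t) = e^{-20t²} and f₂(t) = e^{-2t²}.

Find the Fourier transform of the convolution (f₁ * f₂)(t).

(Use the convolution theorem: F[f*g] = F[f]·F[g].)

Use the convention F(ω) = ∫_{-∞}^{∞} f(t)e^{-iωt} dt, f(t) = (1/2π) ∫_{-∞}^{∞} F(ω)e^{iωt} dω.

F[f₁*f₂](ω) = \frac{\sqrt{10} \pi e^{- \frac{11 \omega^{2}}{80}}}{20}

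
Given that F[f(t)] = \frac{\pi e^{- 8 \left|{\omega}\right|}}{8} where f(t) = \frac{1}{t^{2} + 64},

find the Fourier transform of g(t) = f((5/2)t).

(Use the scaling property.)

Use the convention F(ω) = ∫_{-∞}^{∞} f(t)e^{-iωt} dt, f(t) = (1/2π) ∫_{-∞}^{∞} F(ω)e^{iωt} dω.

F[g](ω) = \frac{\pi e^{- \frac{16 \left|{\omega}\right|}{5}}}{20}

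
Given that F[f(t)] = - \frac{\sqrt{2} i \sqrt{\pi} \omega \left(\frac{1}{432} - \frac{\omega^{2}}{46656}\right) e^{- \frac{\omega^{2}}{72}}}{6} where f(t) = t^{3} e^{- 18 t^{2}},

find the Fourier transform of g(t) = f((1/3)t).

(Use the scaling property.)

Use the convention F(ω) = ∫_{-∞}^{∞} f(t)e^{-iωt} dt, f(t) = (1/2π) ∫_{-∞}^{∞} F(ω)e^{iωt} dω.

F[g](ω) = \frac{\sqrt{2} i \sqrt{\pi} \omega \left(\omega^{2} - 12\right) e^{- \frac{\omega^{2}}{8}}}{3456}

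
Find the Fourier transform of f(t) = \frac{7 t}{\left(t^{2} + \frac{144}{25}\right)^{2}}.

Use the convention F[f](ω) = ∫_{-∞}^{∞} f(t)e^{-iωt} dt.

F(ω) = - \frac{35 i \pi \omega e^{- \frac{12 \left|{\omega}\right|}{5}}}{24}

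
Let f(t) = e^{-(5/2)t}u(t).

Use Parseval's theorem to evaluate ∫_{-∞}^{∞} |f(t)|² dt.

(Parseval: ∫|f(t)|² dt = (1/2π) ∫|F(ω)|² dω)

∫|f(t)|² dt = \frac{1}{5}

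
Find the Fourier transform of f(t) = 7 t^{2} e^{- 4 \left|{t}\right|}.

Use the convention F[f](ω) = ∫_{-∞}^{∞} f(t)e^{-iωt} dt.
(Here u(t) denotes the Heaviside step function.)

F(ω) = \frac{112 \left(16 - 3 \omega^{2}\right)}{\left(\omega^{2} + 16\right)^{3}}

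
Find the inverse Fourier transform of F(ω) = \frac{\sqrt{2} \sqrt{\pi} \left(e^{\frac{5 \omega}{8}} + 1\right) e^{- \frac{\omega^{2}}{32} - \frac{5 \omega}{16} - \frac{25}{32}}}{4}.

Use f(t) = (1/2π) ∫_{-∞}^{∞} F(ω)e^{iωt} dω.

f(t) = 2 e^{- 8 t^{2}} \cos{\left(5 t \right)}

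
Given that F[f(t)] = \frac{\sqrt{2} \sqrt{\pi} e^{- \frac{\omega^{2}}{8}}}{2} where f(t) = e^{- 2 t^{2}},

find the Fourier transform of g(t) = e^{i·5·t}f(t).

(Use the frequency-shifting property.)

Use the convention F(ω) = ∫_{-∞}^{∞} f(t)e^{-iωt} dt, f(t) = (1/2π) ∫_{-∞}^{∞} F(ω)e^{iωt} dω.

F[g](ω) = \frac{\sqrt{2} \sqrt{\pi} e^{- \frac{\left(\omega - 5\right)^{2}}{8}}}{2}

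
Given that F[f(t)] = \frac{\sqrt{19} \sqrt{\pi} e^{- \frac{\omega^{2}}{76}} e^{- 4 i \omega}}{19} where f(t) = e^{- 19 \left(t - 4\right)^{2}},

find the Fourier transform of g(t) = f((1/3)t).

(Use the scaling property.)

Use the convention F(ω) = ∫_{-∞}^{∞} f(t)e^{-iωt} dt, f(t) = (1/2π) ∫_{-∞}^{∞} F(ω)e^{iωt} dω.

F[g](ω) = \frac{3 \sqrt{19} \sqrt{\pi} e^{- \frac{3 \omega \left(3 \omega + 304 i\right)}{76}}}{19}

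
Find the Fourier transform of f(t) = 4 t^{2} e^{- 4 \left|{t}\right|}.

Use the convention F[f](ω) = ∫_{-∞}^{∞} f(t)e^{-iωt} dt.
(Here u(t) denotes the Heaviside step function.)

F(ω) = \frac{64 \left(16 - 3 \omega^{2}\right)}{\left(\omega^{2} + 16\right)^{3}}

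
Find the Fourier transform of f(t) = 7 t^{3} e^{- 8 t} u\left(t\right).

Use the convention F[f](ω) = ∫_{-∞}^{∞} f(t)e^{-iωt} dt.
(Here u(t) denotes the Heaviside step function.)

F(ω) = \frac{42}{\left(i \omega + 8\right)^{4}}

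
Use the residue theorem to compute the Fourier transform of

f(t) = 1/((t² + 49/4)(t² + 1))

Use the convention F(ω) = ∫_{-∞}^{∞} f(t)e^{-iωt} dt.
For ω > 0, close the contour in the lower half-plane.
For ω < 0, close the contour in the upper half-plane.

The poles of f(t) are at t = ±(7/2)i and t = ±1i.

Let g(z) = f(z)e^{-iωz}; for large |z| the factor e^{-iωz} decays in the lower half-plane when ω > 0 and in the upper half-plane when ω < 0.

Case ω > 0 (lower half-plane, clockwise contour ⇒ F(ω) = -2πi·ΣRes):
  Res_{z = - \frac{7 i}{2}} g(z) = - \frac{4 i e^{- \frac{7 \omega}{2}}}{315}
  Res_{z = - i} g(z) = \frac{2 i e^{- \omega}}{45}
  F(ω) = -2πi·ΣRes = \frac{4 \pi e^{- \omega}}{45} - \frac{8 \pi e^{- \frac{7 \omega}{2}}}{315}

Case ω < 0 (upper half-plane, counterclockwise contour ⇒ F(ω) = +2πi·ΣRes):
  Res_{z = \frac{7 i}{2}} g(z) = \frac{4 i e^{\frac{7 \omega}{2}}}{315}
  Res_{z = i} g(z) = - \frac{2 i e^{\omega}}{45}
  F(ω) = 2πi·ΣRes = \frac{4 \pi \left(- 2 e^{\frac{7 \omega}{2}} + 7 e^{\omega}\right)}{315}

Both cases combine into a single formula in |ω|:

F(ω) = \frac{4 \pi e^{- \left|{\omega}\right|}}{45} - \frac{8 \pi e^{- \frac{7 \left|{\omega}\right|}{2}}}{315}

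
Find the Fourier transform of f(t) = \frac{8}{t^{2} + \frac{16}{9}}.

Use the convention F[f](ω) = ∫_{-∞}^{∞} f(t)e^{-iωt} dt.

F(ω) = 6 \pi e^{- \frac{4 \left|{\omega}\right|}{3}}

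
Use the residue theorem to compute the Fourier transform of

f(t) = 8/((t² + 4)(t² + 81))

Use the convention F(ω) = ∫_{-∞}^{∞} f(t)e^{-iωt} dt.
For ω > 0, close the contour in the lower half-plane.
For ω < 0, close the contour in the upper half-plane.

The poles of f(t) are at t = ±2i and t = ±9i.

Let g(z) = f(z)e^{-iωz}; for large |z| the factor e^{-iωz} decays in the lower half-plane when ω > 0 and in the upper half-plane when ω < 0.

Case ω > 0 (lower half-plane, clockwise contour ⇒ F(ω) = -2πi·ΣRes):
  Res_{z = - 2 i} g(z) = \frac{2 i e^{- 2 \omega}}{77}
  Res_{z = - 9 i} g(z) = - \frac{4 i e^{- 9 \omega}}{693}
  F(ω) = -2πi·ΣRes = \frac{4 \pi \left(9 e^{7 \omega} - 2\right) e^{- 9 \omega}}{693}

Case ω < 0 (upper half-plane, counterclockwise contour ⇒ F(ω) = +2πi·ΣRes):
  Res_{z = 2 i} g(z) = - \frac{2 i e^{2 \omega}}{77}
  Res_{z = 9 i} g(z) = \frac{4 i e^{9 \omega}}{693}
  F(ω) = 2πi·ΣRes = \frac{4 \pi \left(9 - 2 e^{7 \omega}\right) e^{2 \omega}}{693}

Both cases combine into a single formula in |ω|:

F(ω) = \frac{4 \pi \left(9 e^{7 \left|{\omega}\right|} - 2\right) e^{- 9 \left|{\omega}\right|}}{693}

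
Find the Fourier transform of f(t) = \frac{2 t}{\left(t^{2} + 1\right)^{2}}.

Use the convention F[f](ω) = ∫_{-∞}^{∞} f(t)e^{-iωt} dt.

F(ω) = - i \pi \omega e^{- \left|{\omega}\right|}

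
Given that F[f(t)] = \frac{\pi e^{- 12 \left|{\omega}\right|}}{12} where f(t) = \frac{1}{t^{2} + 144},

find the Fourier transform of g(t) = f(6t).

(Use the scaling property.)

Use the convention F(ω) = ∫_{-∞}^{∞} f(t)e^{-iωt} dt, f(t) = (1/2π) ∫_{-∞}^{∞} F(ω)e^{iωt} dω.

F[g](ω) = \frac{\pi e^{- 2 \left|{\omega}\right|}}{72}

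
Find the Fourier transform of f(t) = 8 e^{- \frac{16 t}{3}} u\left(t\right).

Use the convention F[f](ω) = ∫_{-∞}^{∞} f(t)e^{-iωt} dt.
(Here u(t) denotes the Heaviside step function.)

F(ω) = \frac{24}{3 i \omega + 16}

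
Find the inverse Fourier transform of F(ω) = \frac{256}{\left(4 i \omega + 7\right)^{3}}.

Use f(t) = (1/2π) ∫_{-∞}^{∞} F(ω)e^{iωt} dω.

f(t) = 2 t^{2} e^{- \frac{7 t}{4}} u\left(t\right)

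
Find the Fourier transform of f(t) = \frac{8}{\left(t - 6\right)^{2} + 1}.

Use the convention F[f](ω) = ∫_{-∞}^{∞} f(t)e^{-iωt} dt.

F(ω) = 8 \pi e^{- 6 i \omega - \left|{\omega}\right|}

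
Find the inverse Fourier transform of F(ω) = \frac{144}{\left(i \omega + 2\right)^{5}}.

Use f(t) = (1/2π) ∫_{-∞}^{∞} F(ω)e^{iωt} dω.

f(t) = 6 t^{4} e^{- 2 t} u\left(t\right)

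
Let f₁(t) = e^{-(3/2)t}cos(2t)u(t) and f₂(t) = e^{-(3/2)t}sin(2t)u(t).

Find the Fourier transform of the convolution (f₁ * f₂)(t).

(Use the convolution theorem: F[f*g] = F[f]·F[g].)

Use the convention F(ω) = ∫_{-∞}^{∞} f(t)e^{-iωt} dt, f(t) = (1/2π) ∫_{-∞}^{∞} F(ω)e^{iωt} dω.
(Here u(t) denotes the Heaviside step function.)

F[f₁*f₂](ω) = \frac{16 \left(2 i \omega + 3\right)}{\left(\left(2 i \omega + 3\right)^{2} + 16\right)^{2}}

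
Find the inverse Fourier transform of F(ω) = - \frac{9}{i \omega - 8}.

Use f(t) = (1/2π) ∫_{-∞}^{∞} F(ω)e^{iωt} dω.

f(t) = 9 e^{8 t} u\left(- t\right)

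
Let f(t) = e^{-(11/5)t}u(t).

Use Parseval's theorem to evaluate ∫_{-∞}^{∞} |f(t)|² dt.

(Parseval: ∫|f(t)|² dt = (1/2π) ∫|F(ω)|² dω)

∫|f(t)|² dt = \frac{5}{22}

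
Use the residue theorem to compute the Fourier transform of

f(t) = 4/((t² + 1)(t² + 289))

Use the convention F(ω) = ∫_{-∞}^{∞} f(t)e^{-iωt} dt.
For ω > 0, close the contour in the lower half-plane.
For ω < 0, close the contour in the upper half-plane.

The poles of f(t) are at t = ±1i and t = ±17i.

Let g(z) = f(z)e^{-iωz}; for large |z| the factor e^{-iωz} decays in the lower half-plane when ω > 0 and in the upper half-plane when ω < 0.

Case ω > 0 (lower half-plane, clockwise contour ⇒ F(ω) = -2πi·ΣRes):
  Res_{z = - i} g(z) = \frac{i e^{- \omega}}{144}
  Res_{z = - 17 i} g(z) = - \frac{i e^{- 17 \omega}}{2448}
  F(ω) = -2πi·ΣRes = \frac{\pi e^{- \omega}}{72} - \frac{\pi e^{- 17 \omega}}{1224}

Case ω < 0 (upper half-plane, counterclockwise contour ⇒ F(ω) = +2πi·ΣRes):
  Res_{z = i} g(z) = - \frac{i e^{\omega}}{144}
  Res_{z = 17 i} g(z) = \frac{i e^{17 \omega}}{2448}
  F(ω) = 2πi·ΣRes = \frac{\pi \left(17 - e^{16 \omega}\right) e^{\omega}}{1224}

Both cases combine into a single formula in |ω|:

F(ω) = \frac{\pi e^{- \left|{\omega}\right|}}{72} - \frac{\pi e^{- 17 \left|{\omega}\right|}}{1224}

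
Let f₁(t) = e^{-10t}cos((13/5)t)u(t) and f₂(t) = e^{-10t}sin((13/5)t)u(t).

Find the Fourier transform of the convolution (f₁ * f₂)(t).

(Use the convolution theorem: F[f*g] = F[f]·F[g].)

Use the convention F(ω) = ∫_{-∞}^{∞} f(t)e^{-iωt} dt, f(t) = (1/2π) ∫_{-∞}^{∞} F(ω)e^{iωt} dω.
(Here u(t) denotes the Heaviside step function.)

F[f₁*f₂](ω) = \frac{1625 \left(i \omega + 10\right)}{\left(25 \left(i \omega + 10\right)^{2} + 169\right)^{2}}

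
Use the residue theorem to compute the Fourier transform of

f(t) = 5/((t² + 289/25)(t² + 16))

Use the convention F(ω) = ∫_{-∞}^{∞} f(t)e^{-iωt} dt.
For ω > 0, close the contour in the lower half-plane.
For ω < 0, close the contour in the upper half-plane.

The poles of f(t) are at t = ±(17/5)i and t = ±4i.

Let g(z) = f(z)e^{-iωz}; for large |z| the factor e^{-iωz} decays in the lower half-plane when ω > 0 and in the upper half-plane when ω < 0.

Case ω > 0 (lower half-plane, clockwise contour ⇒ F(ω) = -2πi·ΣRes):
  Res_{z = - \frac{17 i}{5}} g(z) = \frac{625 i e^{- \frac{17 \omega}{5}}}{3774}
  Res_{z = - 4 i} g(z) = - \frac{125 i e^{- 4 \omega}}{888}
  F(ω) = -2πi·ΣRes = - \frac{125 \pi e^{- 4 \omega}}{444} + \frac{625 \pi e^{- \frac{17 \omega}{5}}}{1887}

Case ω < 0 (upper half-plane, counterclockwise contour ⇒ F(ω) = +2πi·ΣRes):
  Res_{z = \frac{17 i}{5}} g(z) = - \frac{625 i e^{\frac{17 \omega}{5}}}{3774}
  Res_{z = 4 i} g(z) = \frac{125 i e^{4 \omega}}{888}
  F(ω) = 2πi·ΣRes = \frac{125 \pi \left(20 e^{\frac{17 \omega}{5}} - 17 e^{4 \omega}\right)}{7548}

Both cases combine into a single formula in |ω|:

F(ω) = - \frac{125 \pi e^{- 4 \left|{\omega}\right|}}{444} + \frac{625 \pi e^{- \frac{17 \left|{\omega}\right|}{5}}}{1887}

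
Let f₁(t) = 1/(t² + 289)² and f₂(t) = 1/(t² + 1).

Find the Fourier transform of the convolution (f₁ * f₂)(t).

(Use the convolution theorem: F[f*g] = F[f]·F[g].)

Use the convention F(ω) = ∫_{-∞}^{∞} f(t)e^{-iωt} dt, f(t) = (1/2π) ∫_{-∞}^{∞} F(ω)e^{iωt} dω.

F[f₁*f₂](ω) = \frac{\pi^{2} \left(17 \left|{\omega}\right| + 1\right) e^{- 18 \left|{\omega}\right|}}{9826}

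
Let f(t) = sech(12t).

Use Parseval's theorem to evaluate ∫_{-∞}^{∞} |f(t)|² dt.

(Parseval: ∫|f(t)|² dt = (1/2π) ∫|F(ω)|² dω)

∫|f(t)|² dt = \frac{1}{6}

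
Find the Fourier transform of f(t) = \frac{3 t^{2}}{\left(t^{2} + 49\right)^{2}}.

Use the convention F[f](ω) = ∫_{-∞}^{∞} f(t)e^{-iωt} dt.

F(ω) = \frac{3 \pi \left(1 - 7 \left|{\omega}\right|\right) e^{- 7 \left|{\omega}\right|}}{14}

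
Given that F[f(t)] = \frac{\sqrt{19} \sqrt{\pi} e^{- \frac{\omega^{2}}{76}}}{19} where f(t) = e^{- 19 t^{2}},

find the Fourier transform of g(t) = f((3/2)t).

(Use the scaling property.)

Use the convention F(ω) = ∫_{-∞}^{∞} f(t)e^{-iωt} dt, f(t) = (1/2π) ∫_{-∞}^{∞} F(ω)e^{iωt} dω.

F[g](ω) = \frac{2 \sqrt{19} \sqrt{\pi} e^{- \frac{\omega^{2}}{171}}}{57}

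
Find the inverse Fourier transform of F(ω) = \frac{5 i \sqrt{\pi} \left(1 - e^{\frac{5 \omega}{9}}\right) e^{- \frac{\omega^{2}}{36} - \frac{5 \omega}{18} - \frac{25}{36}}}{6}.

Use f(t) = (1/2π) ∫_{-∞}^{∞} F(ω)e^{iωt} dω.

f(t) = 5 e^{- 9 t^{2}} \sin{\left(5 t \right)}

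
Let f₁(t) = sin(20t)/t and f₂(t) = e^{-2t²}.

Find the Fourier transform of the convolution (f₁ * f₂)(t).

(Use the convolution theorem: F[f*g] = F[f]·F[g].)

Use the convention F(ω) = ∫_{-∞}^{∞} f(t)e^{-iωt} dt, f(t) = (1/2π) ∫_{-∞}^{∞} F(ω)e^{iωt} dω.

F[f₁*f₂](ω) = \begin{cases} \frac{\sqrt{2} \pi^{\frac{3}{2}} e^{- \frac{\omega^{2}}{8}}}{2} & \text{for}\: \omega > -20 \wedge \omega < 20 \\0 & \text{otherwise} \end{cases}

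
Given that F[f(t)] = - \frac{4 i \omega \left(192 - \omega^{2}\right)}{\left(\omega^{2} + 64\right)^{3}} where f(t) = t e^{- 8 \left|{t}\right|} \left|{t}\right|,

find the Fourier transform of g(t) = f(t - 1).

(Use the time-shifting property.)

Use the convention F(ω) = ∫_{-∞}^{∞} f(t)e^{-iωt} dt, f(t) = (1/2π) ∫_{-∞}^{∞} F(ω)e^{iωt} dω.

F[g](ω) = \frac{4 i \omega \left(\omega^{2} - 192\right) e^{- i \omega}}{\left(\omega^{2} + 64\right)^{3}}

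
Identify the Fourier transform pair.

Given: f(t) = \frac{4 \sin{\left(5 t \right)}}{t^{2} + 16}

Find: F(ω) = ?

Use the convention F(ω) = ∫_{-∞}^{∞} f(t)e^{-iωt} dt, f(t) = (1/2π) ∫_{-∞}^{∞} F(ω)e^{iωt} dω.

F(ω) = \frac{i \pi e^{- 4 \left|{\omega + 5}\right|}}{2} - \frac{i \pi e^{- 4 \left|{\omega - 5}\right|}}{2}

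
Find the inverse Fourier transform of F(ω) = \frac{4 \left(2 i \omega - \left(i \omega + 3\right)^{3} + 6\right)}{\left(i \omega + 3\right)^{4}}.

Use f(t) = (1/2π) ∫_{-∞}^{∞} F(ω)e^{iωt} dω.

f(t) = 4 \left(t^{2} - 1\right) e^{- 3 t} u\left(t\right)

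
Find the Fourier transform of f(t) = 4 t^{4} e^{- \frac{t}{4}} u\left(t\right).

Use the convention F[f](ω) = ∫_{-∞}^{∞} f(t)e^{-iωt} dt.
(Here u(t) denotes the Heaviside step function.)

F(ω) = \frac{98304}{\left(4 i \omega + 1\right)^{5}}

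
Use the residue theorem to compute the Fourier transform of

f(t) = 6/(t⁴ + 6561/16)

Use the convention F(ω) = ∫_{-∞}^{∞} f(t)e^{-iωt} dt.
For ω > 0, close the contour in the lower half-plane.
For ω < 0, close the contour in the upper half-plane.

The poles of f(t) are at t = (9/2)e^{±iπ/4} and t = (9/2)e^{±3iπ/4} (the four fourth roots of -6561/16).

Let g(z) = f(z)e^{-iωz}; for large |z| the factor e^{-iωz} decays in the lower half-plane when ω > 0 and in the upper half-plane when ω < 0.

Case ω > 0 (lower half-plane, clockwise contour ⇒ F(ω) = -2πi·ΣRes):
  Res_{z = - \frac{9 \sqrt{2}}{4} - \frac{9 \sqrt{2} i}{4}} g(z) = \frac{2 \sqrt{2} \left(1 + i\right) e^{\frac{9 \sqrt{2} \omega \left(-1 + i\right)}{4}}}{243}
  Res_{z = \frac{9 \sqrt{2}}{4} - \frac{9 \sqrt{2} i}{4}} g(z) = \frac{2 \sqrt{2} \left(-1 + i\right) e^{- \frac{9 \sqrt{2} \omega \left(1 + i\right)}{4}}}{243}
  F(ω) = -2πi·ΣRes = \frac{4 \sqrt{2} \pi \left(\left(1 - i\right) e^{\frac{9 \sqrt{2} i \omega}{2}} + 1 + i\right) e^{- \frac{9 \sqrt{2} \omega \left(1 + i\right)}{4}}}{243} = \frac{16 \pi e^{- \frac{9 \sqrt{2} \omega}{4}} \sin{\left(\frac{9 \sqrt{2} \omega}{4} + \frac{\pi}{4} \right)}}{243}

Case ω < 0 (upper half-plane, counterclockwise contour ⇒ F(ω) = +2πi·ΣRes):
  Res_{z = \frac{9 \sqrt{2}}{4} + \frac{9 \sqrt{2} i}{4}} g(z) = - \frac{2 \sqrt{2} \left(1 + i\right) e^{\frac{9 \sqrt{2} \omega \left(1 - i\right)}{4}}}{243}
  Res_{z = - \frac{9 \sqrt{2}}{4} + \frac{9 \sqrt{2} i}{4}} g(z) = \frac{2 \sqrt{2} \left(1 - i\right) e^{\frac{9 \sqrt{2} \omega \left(1 + i\right)}{4}}}{243}
  F(ω) = 2πi·ΣRes = - \frac{4 \sqrt{2} i \pi \left(\left(1 + i\right) e^{\frac{9 \sqrt{2} \omega \left(1 - i\right)}{4}} - \left(1 - i\right) e^{\frac{9 \sqrt{2} \omega \left(1 + i\right)}{4}}\right)}{243} = \frac{16 \pi e^{\frac{9 \sqrt{2} \omega}{4}} \cos{\left(\frac{9 \sqrt{2} \omega}{4} + \frac{\pi}{4} \right)}}{243}

Both cases combine into a single formula in |ω|:

F(ω) = \frac{16 \pi e^{- \frac{9 \sqrt{2} \left|{\omega}\right|}{4}} \sin{\left(\frac{9 \sqrt{2} \left|{\omega}\right|}{4} + \frac{\pi}{4} \right)}}{243}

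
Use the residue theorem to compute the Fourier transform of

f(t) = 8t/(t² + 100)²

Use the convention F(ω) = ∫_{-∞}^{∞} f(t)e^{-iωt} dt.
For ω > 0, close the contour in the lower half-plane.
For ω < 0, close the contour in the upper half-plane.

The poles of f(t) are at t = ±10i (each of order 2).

Let g(z) = f(z)e^{-iωz}; for large |z| the factor e^{-iωz} decays in the lower half-plane when ω > 0 and in the upper half-plane when ω < 0.

Case ω > 0 (lower half-plane, clockwise contour ⇒ F(ω) = -2πi·ΣRes):
  Res_{z = - 10 i} g(z) = \frac{\omega e^{- 10 \omega}}{5} (pole of order 2)
  F(ω) = -2πi·ΣRes = - \frac{2 i \pi \omega e^{- 10 \omega}}{5}

Case ω < 0 (upper half-plane, counterclockwise contour ⇒ F(ω) = +2πi·ΣRes):
  Res_{z = 10 i} g(z) = - \frac{\omega e^{10 \omega}}{5} (pole of order 2)
  F(ω) = 2πi·ΣRes = - \frac{2 i \pi \omega e^{10 \omega}}{5}

Both cases combine into a single formula in |ω|:

F(ω) = - \frac{2 i \pi \omega e^{- 10 \left|{\omega}\right|}}{5}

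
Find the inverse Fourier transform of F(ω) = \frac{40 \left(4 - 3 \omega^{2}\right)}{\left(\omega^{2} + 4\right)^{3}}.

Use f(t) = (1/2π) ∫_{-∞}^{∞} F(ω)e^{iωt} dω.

f(t) = 5 t^{2} e^{- 2 \left|{t}\right|}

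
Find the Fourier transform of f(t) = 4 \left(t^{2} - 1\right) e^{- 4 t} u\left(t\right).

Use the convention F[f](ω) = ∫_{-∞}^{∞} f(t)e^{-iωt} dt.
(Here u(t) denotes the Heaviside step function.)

F(ω) = \frac{4 \left(2 i \omega - \left(i \omega + 4\right)^{3} + 8\right)}{\left(i \omega + 4\right)^{4}}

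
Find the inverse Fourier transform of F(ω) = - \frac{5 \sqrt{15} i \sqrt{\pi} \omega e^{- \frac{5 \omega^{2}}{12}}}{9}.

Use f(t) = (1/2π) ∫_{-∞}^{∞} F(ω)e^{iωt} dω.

f(t) = 2 t e^{- \frac{3 t^{2}}{5}}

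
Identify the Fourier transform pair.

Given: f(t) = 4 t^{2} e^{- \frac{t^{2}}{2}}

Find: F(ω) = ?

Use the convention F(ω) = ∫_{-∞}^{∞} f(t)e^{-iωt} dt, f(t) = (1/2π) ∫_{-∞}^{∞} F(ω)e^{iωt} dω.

F(ω) = 4 \sqrt{2} \sqrt{\pi} \left(1 - \omega^{2}\right) e^{- \frac{\omega^{2}}{2}}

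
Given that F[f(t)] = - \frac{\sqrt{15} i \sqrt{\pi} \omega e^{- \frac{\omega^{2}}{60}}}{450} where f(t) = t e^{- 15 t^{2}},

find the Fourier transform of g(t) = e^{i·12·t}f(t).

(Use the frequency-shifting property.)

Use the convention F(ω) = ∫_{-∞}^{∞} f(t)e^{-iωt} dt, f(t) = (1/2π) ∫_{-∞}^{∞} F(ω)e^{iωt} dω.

F[g](ω) = \frac{\sqrt{15} i \sqrt{\pi} \left(12 - \omega\right) e^{- \frac{\left(\omega - 12\right)^{2}}{60}}}{450}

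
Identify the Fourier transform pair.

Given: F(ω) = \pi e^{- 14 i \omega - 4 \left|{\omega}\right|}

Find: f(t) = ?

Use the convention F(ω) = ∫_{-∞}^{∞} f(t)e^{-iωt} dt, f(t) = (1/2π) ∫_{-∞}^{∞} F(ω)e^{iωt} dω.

f(t) = \frac{4}{\left(t - 14\right)^{2} + 16}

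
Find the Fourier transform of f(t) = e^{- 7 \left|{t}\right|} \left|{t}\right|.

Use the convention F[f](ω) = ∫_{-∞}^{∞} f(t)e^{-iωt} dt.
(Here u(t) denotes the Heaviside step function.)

F(ω) = \frac{2 \left(49 - \omega^{2}\right)}{\left(\omega^{2} + 49\right)^{2}}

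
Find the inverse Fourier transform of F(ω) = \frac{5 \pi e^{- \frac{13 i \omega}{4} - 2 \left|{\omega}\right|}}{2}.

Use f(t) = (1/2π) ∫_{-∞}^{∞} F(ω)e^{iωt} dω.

f(t) = \frac{5}{\left(t - \frac{13}{4}\right)^{2} + 4}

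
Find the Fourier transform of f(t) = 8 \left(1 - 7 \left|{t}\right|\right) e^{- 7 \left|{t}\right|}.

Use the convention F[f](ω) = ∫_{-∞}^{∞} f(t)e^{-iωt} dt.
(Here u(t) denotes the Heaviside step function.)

F(ω) = \frac{224 \omega^{2}}{\left(\omega^{2} + 49\right)^{2}}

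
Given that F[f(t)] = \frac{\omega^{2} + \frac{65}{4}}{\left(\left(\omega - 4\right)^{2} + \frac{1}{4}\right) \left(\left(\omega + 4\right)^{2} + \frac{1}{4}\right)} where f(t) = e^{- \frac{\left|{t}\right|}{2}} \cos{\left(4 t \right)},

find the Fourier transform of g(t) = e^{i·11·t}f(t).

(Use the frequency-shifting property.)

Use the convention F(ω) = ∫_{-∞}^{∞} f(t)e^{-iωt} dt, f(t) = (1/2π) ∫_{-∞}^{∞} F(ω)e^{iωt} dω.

F[g](ω) = \frac{4 \left(4 \left(\omega - 11\right)^{2} + 65\right)}{\left(4 \left(\omega - 15\right)^{2} + 1\right) \left(4 \left(\omega - 7\right)^{2} + 1\right)}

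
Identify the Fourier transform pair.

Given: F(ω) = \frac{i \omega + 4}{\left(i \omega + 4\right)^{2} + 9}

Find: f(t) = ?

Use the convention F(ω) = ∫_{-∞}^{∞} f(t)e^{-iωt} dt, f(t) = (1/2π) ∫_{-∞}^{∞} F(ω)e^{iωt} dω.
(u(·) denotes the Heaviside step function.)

f(t) = e^{- 4 t} \cos{\left(3 t \right)} u\left(t\right)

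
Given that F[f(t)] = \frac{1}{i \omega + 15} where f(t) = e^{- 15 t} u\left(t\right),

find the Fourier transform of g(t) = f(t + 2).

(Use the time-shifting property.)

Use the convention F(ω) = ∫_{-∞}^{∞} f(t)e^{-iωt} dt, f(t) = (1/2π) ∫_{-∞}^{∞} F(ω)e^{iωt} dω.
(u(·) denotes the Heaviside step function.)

F[g](ω) = \frac{e^{2 i \omega}}{i \omega + 15}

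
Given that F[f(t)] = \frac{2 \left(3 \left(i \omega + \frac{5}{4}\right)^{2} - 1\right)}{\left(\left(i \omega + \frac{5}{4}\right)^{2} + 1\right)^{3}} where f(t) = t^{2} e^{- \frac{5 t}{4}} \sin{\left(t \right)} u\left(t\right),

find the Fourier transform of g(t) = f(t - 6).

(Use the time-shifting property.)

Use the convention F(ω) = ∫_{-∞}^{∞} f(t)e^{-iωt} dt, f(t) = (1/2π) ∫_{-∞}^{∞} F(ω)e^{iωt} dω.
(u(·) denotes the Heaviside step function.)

F[g](ω) = \frac{512 \left(3 \left(4 i \omega + 5\right)^{2} - 16\right) e^{- 6 i \omega}}{\left(\left(4 i \omega + 5\right)^{2} + 16\right)^{3}}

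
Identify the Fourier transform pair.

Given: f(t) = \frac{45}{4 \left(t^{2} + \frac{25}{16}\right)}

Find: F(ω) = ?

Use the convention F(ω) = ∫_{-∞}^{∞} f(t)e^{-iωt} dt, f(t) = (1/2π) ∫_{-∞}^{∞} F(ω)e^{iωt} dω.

F(ω) = 9 \pi e^{- \frac{5 \left|{\omega}\right|}{4}}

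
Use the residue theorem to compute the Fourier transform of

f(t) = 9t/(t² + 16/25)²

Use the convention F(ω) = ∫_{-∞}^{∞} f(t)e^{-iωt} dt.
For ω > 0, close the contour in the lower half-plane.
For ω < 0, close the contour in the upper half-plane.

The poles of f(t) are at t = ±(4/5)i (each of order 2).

Let g(z) = f(z)e^{-iωz}; for large |z| the factor e^{-iωz} decays in the lower half-plane when ω > 0 and in the upper half-plane when ω < 0.

Case ω > 0 (lower half-plane, clockwise contour ⇒ F(ω) = -2πi·ΣRes):
  Res_{z = - \frac{4 i}{5}} g(z) = \frac{45 \omega e^{- \frac{4 \omega}{5}}}{16} (pole of order 2)
  F(ω) = -2πi·ΣRes = - \frac{45 i \pi \omega e^{- \frac{4 \omega}{5}}}{8}

Case ω < 0 (upper half-plane, counterclockwise contour ⇒ F(ω) = +2πi·ΣRes):
  Res_{z = \frac{4 i}{5}} g(z) = - \frac{45 \omega e^{\frac{4 \omega}{5}}}{16} (pole of order 2)
  F(ω) = 2πi·ΣRes = - \frac{45 i \pi \omega e^{\frac{4 \omega}{5}}}{8}

Both cases combine into a single formula in |ω|:

F(ω) = - \frac{45 i \pi \omega e^{- \frac{4 \left|{\omega}\right|}{5}}}{8}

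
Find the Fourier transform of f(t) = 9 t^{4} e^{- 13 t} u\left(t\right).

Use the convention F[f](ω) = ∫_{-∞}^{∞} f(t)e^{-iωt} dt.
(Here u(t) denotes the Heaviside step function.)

F(ω) = \frac{216}{\left(i \omega + 13\right)^{5}}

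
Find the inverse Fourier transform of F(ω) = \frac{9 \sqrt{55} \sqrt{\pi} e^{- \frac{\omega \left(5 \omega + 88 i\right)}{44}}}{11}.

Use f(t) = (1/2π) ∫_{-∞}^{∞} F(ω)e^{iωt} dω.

f(t) = 9 e^{- \frac{11 \left(t - 2\right)^{2}}{5}}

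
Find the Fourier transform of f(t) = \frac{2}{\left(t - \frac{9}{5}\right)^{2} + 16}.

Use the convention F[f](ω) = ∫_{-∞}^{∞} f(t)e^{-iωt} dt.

F(ω) = \frac{\pi e^{- \frac{9 i \omega}{5} - 4 \left|{\omega}\right|}}{2}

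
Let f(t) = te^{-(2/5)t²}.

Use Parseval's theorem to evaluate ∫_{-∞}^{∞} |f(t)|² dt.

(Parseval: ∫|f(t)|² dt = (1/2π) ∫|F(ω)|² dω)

∫|f(t)|² dt = \frac{5 \sqrt{5} \sqrt{\pi}}{16}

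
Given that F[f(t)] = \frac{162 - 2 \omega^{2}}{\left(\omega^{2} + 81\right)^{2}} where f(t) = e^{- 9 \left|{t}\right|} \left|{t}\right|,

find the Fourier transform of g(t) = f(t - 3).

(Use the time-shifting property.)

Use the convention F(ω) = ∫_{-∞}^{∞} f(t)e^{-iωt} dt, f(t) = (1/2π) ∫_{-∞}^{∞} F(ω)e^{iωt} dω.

F[g](ω) = \frac{2 \left(81 - \omega^{2}\right) e^{- 3 i \omega}}{\left(\omega^{2} + 81\right)^{2}}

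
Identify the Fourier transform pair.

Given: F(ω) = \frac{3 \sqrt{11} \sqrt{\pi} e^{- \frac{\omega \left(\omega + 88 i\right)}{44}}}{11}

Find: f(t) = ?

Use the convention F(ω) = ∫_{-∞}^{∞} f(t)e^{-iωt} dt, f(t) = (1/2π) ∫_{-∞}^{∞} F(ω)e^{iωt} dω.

f(t) = 3 e^{- 11 \left(t - 2\right)^{2}}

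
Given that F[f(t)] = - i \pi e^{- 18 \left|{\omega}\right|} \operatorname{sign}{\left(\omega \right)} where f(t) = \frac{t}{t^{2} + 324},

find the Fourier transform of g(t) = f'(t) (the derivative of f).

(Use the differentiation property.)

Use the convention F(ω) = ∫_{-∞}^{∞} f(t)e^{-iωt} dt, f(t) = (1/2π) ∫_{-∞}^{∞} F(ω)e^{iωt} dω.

F[g](ω) = \pi \omega e^{- 18 \left|{\omega}\right|} \operatorname{sign}{\left(\omega \right)}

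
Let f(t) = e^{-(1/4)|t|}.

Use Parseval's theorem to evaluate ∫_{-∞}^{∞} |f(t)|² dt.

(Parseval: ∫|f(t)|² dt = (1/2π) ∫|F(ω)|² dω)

∫|f(t)|² dt = 4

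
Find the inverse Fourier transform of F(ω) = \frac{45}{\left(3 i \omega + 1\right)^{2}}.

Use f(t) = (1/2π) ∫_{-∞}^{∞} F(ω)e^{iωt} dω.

f(t) = 5 t e^{- \frac{t}{3}} u\left(t\right)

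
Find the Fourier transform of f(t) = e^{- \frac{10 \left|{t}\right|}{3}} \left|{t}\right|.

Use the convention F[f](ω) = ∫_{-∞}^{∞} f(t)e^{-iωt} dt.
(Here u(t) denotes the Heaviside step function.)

F(ω) = \frac{18 \left(100 - 9 \omega^{2}\right)}{\left(9 \omega^{2} + 100\right)^{2}}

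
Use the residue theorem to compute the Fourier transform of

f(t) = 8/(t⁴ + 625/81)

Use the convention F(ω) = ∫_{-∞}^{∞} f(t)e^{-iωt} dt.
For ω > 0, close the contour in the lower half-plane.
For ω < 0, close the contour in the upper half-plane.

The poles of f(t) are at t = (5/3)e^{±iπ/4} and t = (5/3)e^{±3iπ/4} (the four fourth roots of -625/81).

Let g(z) = f(z)e^{-iωz}; for large |z| the factor e^{-iωz} decays in the lower half-plane when ω > 0 and in the upper half-plane when ω < 0.

Case ω > 0 (lower half-plane, clockwise contour ⇒ F(ω) = -2πi·ΣRes):
  Res_{z = - \frac{5 \sqrt{2}}{6} - \frac{5 \sqrt{2} i}{6}} g(z) = \frac{27 \sqrt{2} \left(1 + i\right) e^{\frac{5 \sqrt{2} \omega \left(-1 + i\right)}{6}}}{125}
  Res_{z = \frac{5 \sqrt{2}}{6} - \frac{5 \sqrt{2} i}{6}} g(z) = \frac{27 \sqrt{2} \left(-1 + i\right) e^{- \frac{5 \sqrt{2} \omega \left(1 + i\right)}{6}}}{125}
  F(ω) = -2πi·ΣRes = \frac{54 \sqrt{2} \pi \left(\left(1 - i\right) e^{\frac{5 \sqrt{2} i \omega}{3}} + 1 + i\right) e^{- \frac{5 \sqrt{2} \omega \left(1 + i\right)}{6}}}{125} = \frac{216 \pi e^{- \frac{5 \sqrt{2} \omega}{6}} \sin{\left(\frac{5 \sqrt{2} \omega}{6} + \frac{\pi}{4} \right)}}{125}

Case ω < 0 (upper half-plane, counterclockwise contour ⇒ F(ω) = +2πi·ΣRes):
  Res_{z = \frac{5 \sqrt{2}}{6} + \frac{5 \sqrt{2} i}{6}} g(z) = - \frac{27 \sqrt{2} \left(1 + i\right) e^{\frac{5 \sqrt{2} \omega \left(1 - i\right)}{6}}}{125}
  Res_{z = - \frac{5 \sqrt{2}}{6} + \frac{5 \sqrt{2} i}{6}} g(z) = \frac{27 \sqrt{2} \left(1 - i\right) e^{\frac{5 \sqrt{2} \omega \left(1 + i\right)}{6}}}{125}
  F(ω) = 2πi·ΣRes = - \frac{54 \sqrt{2} i \pi \left(\left(1 + i\right) e^{\frac{5 \sqrt{2} \omega \left(1 - i\right)}{6}} - \left(1 - i\right) e^{\frac{5 \sqrt{2} \omega \left(1 + i\right)}{6}}\right)}{125} = \frac{216 \pi e^{\frac{5 \sqrt{2} \omega}{6}} \cos{\left(\frac{5 \sqrt{2} \omega}{6} + \frac{\pi}{4} \right)}}{125}

Both cases combine into a single formula in |ω|:

F(ω) = \frac{216 \pi e^{- \frac{5 \sqrt{2} \left|{\omega}\right|}{6}} \sin{\left(\frac{5 \sqrt{2} \left|{\omega}\right|}{6} + \frac{\pi}{4} \right)}}{125}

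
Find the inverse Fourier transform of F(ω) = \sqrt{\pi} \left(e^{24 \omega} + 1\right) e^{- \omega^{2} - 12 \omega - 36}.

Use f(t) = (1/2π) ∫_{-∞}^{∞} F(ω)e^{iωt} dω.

f(t) = e^{- \frac{t^{2}}{4}} \cos{\left(6 t \right)}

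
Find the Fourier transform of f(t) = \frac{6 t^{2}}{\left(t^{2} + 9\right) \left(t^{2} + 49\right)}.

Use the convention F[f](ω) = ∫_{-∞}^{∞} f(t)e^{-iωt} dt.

F(ω) = \frac{3 \pi \left(7 - 3 e^{4 \left|{\omega}\right|}\right) e^{- 7 \left|{\omega}\right|}}{20}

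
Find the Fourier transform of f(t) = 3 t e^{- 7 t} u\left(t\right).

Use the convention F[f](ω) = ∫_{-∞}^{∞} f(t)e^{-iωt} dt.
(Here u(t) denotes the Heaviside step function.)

F(ω) = \frac{3}{\left(i \omega + 7\right)^{2}}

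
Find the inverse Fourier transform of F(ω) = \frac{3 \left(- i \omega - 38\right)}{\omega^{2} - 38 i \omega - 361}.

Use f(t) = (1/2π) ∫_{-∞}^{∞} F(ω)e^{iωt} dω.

f(t) = 3 \left(19 t + 1\right) e^{- 19 t} u\left(t\right)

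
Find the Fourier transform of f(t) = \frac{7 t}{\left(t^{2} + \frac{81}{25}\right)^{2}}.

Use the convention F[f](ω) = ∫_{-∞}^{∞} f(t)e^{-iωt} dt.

F(ω) = - \frac{35 i \pi \omega e^{- \frac{9 \left|{\omega}\right|}{5}}}{18}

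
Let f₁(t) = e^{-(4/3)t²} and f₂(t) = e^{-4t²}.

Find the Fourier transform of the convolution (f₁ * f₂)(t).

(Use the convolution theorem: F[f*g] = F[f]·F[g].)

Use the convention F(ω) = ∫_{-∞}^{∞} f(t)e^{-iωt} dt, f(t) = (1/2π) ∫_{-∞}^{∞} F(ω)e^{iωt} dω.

F[f₁*f₂](ω) = \frac{\sqrt{3} \pi e^{- \frac{\omega^{2}}{4}}}{4}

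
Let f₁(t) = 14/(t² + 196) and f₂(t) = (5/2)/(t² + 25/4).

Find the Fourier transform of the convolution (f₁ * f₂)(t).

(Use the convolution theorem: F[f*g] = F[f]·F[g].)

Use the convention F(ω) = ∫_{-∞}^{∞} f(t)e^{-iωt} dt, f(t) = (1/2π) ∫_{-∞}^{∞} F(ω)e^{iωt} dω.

F[f₁*f₂](ω) = \pi^{2} e^{- \frac{33 \left|{\omega}\right|}{2}}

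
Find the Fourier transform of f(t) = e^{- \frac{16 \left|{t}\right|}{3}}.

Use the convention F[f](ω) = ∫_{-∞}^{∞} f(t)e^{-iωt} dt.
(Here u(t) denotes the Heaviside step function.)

F(ω) = \frac{96}{9 \omega^{2} + 256}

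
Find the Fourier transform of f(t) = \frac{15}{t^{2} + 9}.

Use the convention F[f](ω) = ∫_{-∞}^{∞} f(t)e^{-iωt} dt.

F(ω) = 5 \pi e^{- 3 \left|{\omega}\right|}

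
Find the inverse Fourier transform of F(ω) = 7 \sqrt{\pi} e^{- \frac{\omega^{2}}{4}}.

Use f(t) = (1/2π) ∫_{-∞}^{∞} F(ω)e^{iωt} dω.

f(t) = 7 e^{- t^{2}}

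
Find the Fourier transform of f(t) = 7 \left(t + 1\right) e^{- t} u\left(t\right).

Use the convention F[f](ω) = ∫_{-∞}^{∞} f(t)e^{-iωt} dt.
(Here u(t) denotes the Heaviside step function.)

F(ω) = \frac{7 \left(- i \omega - 2\right)}{\omega^{2} - 2 i \omega - 1}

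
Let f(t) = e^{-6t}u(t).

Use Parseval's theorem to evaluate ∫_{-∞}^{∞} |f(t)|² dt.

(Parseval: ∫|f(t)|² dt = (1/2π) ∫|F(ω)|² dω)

∫|f(t)|² dt = \frac{1}{12}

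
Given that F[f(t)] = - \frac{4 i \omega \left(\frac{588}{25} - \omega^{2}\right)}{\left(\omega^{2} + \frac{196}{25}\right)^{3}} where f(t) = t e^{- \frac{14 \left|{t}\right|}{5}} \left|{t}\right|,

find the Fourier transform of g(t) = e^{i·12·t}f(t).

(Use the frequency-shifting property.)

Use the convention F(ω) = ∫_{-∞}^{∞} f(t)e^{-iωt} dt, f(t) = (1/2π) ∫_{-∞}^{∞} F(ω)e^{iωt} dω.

F[g](ω) = \frac{2500 i \left(\omega - 12\right) \left(25 \left(\omega - 12\right)^{2} - 588\right)}{\left(25 \left(\omega - 12\right)^{2} + 196\right)^{3}}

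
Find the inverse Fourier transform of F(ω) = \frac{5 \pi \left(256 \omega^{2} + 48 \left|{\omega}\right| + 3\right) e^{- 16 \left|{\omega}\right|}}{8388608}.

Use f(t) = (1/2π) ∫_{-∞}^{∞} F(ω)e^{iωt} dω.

f(t) = \frac{5}{\left(t^{2} + 256\right)^{3}}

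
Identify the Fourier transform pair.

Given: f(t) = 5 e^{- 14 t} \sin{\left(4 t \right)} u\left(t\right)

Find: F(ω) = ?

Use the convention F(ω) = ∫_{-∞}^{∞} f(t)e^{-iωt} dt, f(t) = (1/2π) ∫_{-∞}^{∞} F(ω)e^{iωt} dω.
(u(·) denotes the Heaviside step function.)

F(ω) = \frac{20}{\left(i \omega + 14\right)^{2} + 16}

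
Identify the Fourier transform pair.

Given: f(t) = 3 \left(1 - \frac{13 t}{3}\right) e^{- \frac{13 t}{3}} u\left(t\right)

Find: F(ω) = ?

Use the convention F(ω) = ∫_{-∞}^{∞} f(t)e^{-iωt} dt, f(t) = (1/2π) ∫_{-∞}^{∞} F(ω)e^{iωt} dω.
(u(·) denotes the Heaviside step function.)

F(ω) = \frac{27 i \omega}{- 9 \omega^{2} + 78 i \omega + 169}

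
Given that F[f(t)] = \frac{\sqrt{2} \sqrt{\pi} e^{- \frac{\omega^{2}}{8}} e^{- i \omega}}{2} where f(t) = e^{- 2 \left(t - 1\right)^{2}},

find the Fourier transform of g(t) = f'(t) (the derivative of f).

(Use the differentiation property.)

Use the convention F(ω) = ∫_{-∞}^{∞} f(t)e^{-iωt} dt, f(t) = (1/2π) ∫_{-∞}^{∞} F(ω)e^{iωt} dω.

F[g](ω) = \frac{\sqrt{2} i \sqrt{\pi} \omega e^{- \omega \left(\frac{\omega}{8} + i\right)}}{2}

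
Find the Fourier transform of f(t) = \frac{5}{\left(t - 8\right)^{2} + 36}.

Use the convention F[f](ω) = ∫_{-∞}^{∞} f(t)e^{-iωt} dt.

F(ω) = \frac{5 \pi e^{- 8 i \omega - 6 \left|{\omega}\right|}}{6}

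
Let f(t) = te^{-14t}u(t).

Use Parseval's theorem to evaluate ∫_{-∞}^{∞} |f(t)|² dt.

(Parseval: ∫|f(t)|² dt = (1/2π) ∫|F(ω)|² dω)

∫|f(t)|² dt = \frac{1}{10976}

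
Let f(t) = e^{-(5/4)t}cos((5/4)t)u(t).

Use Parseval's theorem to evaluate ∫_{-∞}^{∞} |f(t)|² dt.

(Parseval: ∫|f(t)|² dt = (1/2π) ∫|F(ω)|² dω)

∫|f(t)|² dt = \frac{3}{10}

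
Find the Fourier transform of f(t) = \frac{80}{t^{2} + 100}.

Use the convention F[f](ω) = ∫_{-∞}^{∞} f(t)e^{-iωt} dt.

F(ω) = 8 \pi e^{- 10 \left|{\omega}\right|}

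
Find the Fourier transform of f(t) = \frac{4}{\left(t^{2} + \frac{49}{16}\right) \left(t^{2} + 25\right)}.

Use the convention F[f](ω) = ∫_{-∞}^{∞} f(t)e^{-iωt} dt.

F(ω) = - \frac{64 \pi e^{- 5 \left|{\omega}\right|}}{1755} + \frac{256 \pi e^{- \frac{7 \left|{\omega}\right|}{4}}}{2457}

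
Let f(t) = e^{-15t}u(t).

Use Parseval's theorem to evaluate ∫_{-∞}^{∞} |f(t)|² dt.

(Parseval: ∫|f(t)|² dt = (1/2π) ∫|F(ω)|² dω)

∫|f(t)|² dt = \frac{1}{30}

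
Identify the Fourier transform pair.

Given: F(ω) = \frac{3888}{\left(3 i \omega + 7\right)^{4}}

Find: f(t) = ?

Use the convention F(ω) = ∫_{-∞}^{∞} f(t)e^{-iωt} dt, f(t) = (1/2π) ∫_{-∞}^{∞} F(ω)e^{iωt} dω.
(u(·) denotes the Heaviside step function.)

f(t) = 8 t^{3} e^{- \frac{7 t}{3}} u\left(t\right)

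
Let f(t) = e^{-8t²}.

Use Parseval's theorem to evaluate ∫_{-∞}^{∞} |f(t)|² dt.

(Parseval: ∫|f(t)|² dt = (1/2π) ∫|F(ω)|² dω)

∫|f(t)|² dt = \frac{\sqrt{\pi}}{4}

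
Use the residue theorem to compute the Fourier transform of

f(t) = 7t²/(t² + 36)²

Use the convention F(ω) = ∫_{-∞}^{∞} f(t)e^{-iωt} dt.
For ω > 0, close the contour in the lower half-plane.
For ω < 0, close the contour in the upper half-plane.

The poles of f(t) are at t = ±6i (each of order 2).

Let g(z) = f(z)e^{-iωz}; for large |z| the factor e^{-iωz} decays in the lower half-plane when ω > 0 and in the upper half-plane when ω < 0.

Case ω > 0 (lower half-plane, clockwise contour ⇒ F(ω) = -2πi·ΣRes):
  Res_{z = - 6 i} g(z) = \frac{7 i \left(1 - 6 \omega\right) e^{- 6 \omega}}{24} (pole of order 2)
  F(ω) = -2πi·ΣRes = \frac{7 \pi \left(1 - 6 \omega\right) e^{- 6 \omega}}{12}

Case ω < 0 (upper half-plane, counterclockwise contour ⇒ F(ω) = +2πi·ΣRes):
  Res_{z = 6 i} g(z) = \frac{7 i \left(- 6 \omega - 1\right) e^{6 \omega}}{24} (pole of order 2)
  F(ω) = 2πi·ΣRes = \frac{7 \pi \left(6 \omega + 1\right) e^{6 \omega}}{12}

Both cases combine into a single formula in |ω|:

F(ω) = \frac{7 \pi \left(1 - 6 \left|{\omega}\right|\right) e^{- 6 \left|{\omega}\right|}}{12}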